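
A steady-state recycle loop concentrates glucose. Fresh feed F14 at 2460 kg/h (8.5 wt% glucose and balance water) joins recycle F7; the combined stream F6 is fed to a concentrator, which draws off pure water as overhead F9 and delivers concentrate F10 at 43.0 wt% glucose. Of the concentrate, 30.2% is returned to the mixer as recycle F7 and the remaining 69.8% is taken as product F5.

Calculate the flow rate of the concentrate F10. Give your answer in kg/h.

Overall glucose balance (none leaves overhead): glucose in fresh feed = glucose in product, i.e. 2460×0.085 = (1−0.302)·F10·0.430.
F10 = 209.1/(0.430×0.698) = 696.67 kg/h.

696.7 kg/h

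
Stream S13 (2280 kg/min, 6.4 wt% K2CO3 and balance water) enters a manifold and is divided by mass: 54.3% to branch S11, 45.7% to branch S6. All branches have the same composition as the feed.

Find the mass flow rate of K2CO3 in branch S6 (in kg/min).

66.69 kg/min

Branch S6 total = 0.457×2280 = 1042 kg/min.
K2CO3 in S6 = 0.064×1042 = 66.685 kg/min.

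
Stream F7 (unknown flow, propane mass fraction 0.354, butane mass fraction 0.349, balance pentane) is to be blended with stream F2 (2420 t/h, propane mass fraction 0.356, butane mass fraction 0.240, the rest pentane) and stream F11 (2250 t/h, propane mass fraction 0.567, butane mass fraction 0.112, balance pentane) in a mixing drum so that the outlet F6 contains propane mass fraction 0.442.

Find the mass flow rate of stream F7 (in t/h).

Let F7 be the unknown flow. Total out = 4670 + F7.
propane balance: 2137.3 + 0.354·F7 = 0.442·(4670 + F7)
(0.354 − 0.442)·F7 = 0.442×4670 − 2137.3 = -73.13
F7 = -73.13 / -0.088 = 831.02 t/h

831 t/h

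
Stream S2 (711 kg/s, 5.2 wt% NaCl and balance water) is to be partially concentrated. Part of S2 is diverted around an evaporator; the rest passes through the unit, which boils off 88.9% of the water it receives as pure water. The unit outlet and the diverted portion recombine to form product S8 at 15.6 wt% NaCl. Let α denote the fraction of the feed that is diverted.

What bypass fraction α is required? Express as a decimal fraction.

0.209

All 711×0.052 = 36.972 kg/s of NaCl reaches S8, so S8 = 36.972/0.156 = 237 kg/s and vapour = 474 kg/s.
The evaporator receives (1−α)·711 of feed at 0.948 water and removes 0.889 of that water:
0.889×0.948×(1−α)×711 = 474
(1−α) = 474/599.21 = 0.7910;  α = 0.2090.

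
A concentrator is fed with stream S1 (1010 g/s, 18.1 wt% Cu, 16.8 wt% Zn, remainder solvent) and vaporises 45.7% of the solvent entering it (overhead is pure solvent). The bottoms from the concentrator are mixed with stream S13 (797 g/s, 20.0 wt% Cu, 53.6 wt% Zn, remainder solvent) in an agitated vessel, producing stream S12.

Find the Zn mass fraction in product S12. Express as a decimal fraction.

0.396

Vapour removed = 0.457×0.651×1010 = 300.48 g/s; concentrate = 709.52 g/s.
Zn reaching the mixer = 169.68 (from concentrate) + 797×0.536 = 596.87 g/s.
Product flow = 709.52 + 797 = 1506.5 g/s; Zn fraction = 0.396.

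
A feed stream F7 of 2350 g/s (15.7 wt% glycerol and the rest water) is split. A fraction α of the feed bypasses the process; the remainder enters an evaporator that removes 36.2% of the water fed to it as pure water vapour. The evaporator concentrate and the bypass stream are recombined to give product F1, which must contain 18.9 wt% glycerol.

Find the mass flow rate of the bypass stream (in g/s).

All 2350×0.157 = 368.95 g/s of glycerol reaches F1, so F1 = 368.95/0.189 = 1952.1 g/s and vapour = 397.88 g/s.
The evaporator receives (1−α)·2350 of feed at 0.843 water and removes 0.362 of that water:
0.362×0.843×(1−α)×2350 = 397.88
(1−α) = 397.88/717.14 = 0.5548;  α = 0.4452.
Bypass flow = 0.4452×2350 = 1046.2 g/s.

1046 g/s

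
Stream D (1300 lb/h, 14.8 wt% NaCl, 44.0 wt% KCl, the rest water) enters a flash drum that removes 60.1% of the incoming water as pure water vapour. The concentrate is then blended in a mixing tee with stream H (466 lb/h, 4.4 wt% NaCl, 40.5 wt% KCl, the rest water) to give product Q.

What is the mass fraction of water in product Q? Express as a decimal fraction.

Vapour removed = 0.601×0.412×1300 = 321.9 lb/h; concentrate = 978.1 lb/h.
water reaching the mixer = 213.7 (from concentrate) + 466×0.551 = 470.47 lb/h.
Product flow = 978.1 + 466 = 1444.1 lb/h; water fraction = 0.326.

0.326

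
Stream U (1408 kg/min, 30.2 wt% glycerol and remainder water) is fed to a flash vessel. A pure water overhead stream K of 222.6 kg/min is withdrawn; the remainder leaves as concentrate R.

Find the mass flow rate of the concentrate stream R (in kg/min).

Concentrate = 1408 − 222.6 = 1185.4 kg/min.

1185 kg/min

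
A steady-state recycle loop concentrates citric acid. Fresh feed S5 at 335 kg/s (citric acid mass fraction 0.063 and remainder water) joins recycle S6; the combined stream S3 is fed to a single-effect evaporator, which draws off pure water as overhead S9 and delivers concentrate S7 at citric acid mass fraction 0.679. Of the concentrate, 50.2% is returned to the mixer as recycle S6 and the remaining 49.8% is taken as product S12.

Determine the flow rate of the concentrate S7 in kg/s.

62.41 kg/s

Overall citric acid balance (none leaves overhead): citric acid in fresh feed = citric acid in product, i.e. 335×0.063 = (1−0.502)·S7·0.679.
S7 = 21.105/(0.679×0.498) = 62.415 kg/s.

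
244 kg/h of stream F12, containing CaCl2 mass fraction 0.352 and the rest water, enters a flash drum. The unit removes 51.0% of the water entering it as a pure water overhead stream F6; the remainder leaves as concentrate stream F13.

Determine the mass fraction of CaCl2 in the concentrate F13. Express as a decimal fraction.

CaCl2 is not removed: 244×0.352 = 85.888 kg/h of CaCl2 enters F13.
water entering = 244×0.648 = 158.11 kg/h; overhead removed = 0.510×158.11 = 80.637 kg/h.
Concentrate = 244 − 80.637 = 163.36 kg/h.
Mass fraction = 85.888/163.36 = 0.526.

0.526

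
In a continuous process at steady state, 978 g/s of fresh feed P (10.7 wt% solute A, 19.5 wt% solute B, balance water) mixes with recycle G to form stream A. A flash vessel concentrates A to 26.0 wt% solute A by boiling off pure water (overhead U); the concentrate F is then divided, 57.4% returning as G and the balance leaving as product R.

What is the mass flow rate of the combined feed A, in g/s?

Overall solute A balance (none leaves overhead): solute A in fresh feed = solute A in product, i.e. 978×0.107 = (1−0.574)·F·0.260.
F = 104.65/(0.260×0.426) = 944.8 g/s.
Recycle G = 0.574×944.8 = 542.31 g/s.
Combined feed A = 978 + 542.31 = 1520.3 g/s.

1520 g/s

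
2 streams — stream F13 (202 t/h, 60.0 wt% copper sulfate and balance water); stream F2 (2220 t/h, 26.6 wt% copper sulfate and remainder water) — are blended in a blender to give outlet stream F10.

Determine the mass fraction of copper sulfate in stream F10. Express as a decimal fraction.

0.294

Total flow out = 202 + 2220 = 2422 t/h.
copper sulfate in = 202×0.600 + 2220×0.266 = 711.72 t/h.
copper sulfate mass fraction in F10 = 711.72/2422 = 0.294.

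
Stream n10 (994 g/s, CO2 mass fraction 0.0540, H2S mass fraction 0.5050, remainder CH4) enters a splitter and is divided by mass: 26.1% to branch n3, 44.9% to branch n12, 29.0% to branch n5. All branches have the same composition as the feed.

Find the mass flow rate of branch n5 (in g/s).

288.3 g/s

Branch n5 flow = 0.290×994 = 288.26 g/s.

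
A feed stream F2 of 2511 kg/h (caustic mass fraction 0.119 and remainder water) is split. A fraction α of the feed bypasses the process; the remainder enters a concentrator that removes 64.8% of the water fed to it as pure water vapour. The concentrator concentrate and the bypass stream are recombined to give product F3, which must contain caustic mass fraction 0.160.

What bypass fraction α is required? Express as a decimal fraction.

0.551

All 2511×0.119 = 298.81 kg/h of caustic reaches F3, so F3 = 298.81/0.160 = 1867.6 kg/h and vapour = 643.44 kg/h.
The evaporator receives (1−α)·2511 of feed at 0.881 water and removes 0.648 of that water:
0.648×0.881×(1−α)×2511 = 643.44
(1−α) = 643.44/1433.5 = 0.4489;  α = 0.5511.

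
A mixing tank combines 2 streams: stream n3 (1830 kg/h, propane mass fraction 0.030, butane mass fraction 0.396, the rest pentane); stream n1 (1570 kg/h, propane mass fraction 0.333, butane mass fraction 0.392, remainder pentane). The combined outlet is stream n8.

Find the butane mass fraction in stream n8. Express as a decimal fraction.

0.394

Total flow out = 1830 + 1570 = 3400 kg/h.
butane in = 1830×0.396 + 1570×0.392 = 1340.1 kg/h.
butane mass fraction in n8 = 1340.1/3400 = 0.394.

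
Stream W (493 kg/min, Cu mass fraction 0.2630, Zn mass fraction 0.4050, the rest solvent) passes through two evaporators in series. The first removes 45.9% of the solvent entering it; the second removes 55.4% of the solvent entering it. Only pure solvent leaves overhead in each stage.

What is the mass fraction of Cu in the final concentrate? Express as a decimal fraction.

solvent in feed = 493×0.332 = 163.68 kg/min.
After stage 1: solvent left = (1−0.459)×163.68 = 88.549; stream total = 417.87 kg/min.
After stage 2: solvent left = (1−0.554)×88.549 = 39.493; final concentrate = 368.82 kg/min.
Cu fraction = 129.66/368.82 = 0.3516.

0.3516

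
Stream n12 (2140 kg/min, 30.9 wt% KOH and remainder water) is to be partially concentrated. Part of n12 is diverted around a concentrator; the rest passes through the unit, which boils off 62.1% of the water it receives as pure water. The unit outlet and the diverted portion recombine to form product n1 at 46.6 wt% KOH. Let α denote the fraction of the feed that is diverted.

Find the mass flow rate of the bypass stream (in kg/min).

459.8 kg/min

All 2140×0.309 = 661.26 kg/min of KOH reaches n1, so n1 = 661.26/0.466 = 1419 kg/min and vapour = 720.99 kg/min.
The evaporator receives (1−α)·2140 of feed at 0.691 water and removes 0.621 of that water:
0.621×0.691×(1−α)×2140 = 720.99
(1−α) = 720.99/918.3 = 0.7851;  α = 0.2149.
Bypass flow = 0.2149×2140 = 459.81 kg/min.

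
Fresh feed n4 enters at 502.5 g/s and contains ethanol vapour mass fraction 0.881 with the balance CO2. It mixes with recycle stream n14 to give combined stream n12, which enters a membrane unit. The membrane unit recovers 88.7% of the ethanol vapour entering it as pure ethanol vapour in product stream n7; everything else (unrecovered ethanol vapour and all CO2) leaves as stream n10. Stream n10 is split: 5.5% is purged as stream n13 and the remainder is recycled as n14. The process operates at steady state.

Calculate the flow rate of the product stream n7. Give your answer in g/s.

439.6 g/s

ethanol vapour in n12: m_A = 502.5×0.881 + (1−0.055)·(1−0.887)·m_A, so m_A = 442.7/0.8932 = 495.63 g/s.
Product n7 = 0.887×495.63 = 439.62 g/s.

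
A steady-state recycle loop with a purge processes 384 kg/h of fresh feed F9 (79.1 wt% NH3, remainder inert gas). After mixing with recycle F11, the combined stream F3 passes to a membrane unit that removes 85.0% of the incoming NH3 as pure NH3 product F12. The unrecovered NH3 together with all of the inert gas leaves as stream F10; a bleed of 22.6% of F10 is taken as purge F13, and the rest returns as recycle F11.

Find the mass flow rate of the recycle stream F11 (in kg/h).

inert gas enters only via F9 and leaves only via the purge: 384×0.209 = 0.226×(inert gas in F10), and the membrane unit passes all inert gas, so inert gas in F3 = inert gas in F10 = 355.12 kg/h.
NH3 in F3: m_A = 384×0.791 + (1−0.226)·(1−0.850)·m_A, so m_A = 303.74/0.8839 = 343.64 kg/h.
F10 = (1−0.850)×343.64 + 355.12 = 406.66 kg/h.
Recycle F11 = (1−0.226)×406.66 = 314.76 kg/h.

314.8 kg/h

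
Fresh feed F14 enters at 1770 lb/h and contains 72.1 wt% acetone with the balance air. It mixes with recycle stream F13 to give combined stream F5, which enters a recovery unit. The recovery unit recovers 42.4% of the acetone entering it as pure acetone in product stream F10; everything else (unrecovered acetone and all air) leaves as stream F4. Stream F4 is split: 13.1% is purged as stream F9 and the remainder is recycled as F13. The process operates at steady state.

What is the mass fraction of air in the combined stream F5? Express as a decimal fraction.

0.596

air enters only via F14 and leaves only via the purge: 1770×0.279 = 0.131×(air in F4), and the recovery unit passes all air, so air in F5 = air in F4 = 3769.7 lb/h.
acetone in F5: m_A = 1770×0.721 + (1−0.131)·(1−0.424)·m_A, so m_A = 1276.2/0.4995 = 2555.1 lb/h.
F5 = 2555.1 + 3769.7 = 6324.8 lb/h.
air fraction in F5 = 3769.7/6324.8 = 0.596.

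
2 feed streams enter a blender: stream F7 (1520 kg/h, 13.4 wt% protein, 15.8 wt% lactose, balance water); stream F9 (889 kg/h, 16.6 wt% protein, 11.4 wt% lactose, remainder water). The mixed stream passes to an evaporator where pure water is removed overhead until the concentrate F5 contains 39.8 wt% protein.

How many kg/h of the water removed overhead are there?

protein entering = 1520×0.134 + 889×0.166 = 351.25 kg/h.
All protein reports to F5, so F5 = 351.25/0.398 = 882.55 kg/h.
Total feed = 2409 kg/h; overhead = 2409 − 882.55 = 1526.5 kg/h.

1526 kg/h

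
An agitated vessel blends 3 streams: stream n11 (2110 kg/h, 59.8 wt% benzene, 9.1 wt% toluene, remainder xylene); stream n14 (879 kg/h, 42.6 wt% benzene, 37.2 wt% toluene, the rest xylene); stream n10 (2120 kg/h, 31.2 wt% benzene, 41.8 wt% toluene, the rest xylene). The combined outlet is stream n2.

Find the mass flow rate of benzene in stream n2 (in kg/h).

2298 kg/h

benzene out = benzene in = 2110×0.598 + 879×0.426 + 2120×0.312 = 2297.7 kg/h.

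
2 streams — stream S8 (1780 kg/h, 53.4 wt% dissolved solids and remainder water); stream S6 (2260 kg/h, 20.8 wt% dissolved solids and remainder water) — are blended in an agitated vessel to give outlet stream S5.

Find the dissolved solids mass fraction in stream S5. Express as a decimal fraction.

0.3516

Total flow out = 1780 + 2260 = 4040 kg/h.
dissolved solids in = 1780×0.534 + 2260×0.208 = 1420.6 kg/h.
dissolved solids mass fraction in S5 = 1420.6/4040 = 0.3516.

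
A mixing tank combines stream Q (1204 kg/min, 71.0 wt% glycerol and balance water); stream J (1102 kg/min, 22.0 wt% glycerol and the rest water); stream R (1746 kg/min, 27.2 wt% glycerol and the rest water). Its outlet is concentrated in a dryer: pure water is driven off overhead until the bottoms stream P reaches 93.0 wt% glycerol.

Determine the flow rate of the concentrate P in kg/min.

glycerol entering = 1204×0.710 + 1102×0.220 + 1746×0.272 = 1572.2 kg/min.
All glycerol reports to P, so P = 1572.2/0.930 = 1690.5 kg/min.

1691 kg/min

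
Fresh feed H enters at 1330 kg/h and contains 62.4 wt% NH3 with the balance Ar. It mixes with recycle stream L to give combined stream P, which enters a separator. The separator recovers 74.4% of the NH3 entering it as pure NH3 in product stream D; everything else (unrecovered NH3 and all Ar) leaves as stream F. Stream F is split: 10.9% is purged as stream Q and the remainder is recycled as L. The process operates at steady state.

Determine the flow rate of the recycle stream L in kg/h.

4333 kg/h

Ar enters only via H and leaves only via the purge: 1330×0.376 = 0.109×(Ar in F), and the separator passes all Ar, so Ar in P = Ar in F = 4587.9 kg/h.
NH3 in P: m_A = 1330×0.624 + (1−0.109)·(1−0.744)·m_A, so m_A = 829.92/0.7719 = 1075.2 kg/h.
F = (1−0.744)×1075.2 + 4587.9 = 4863.1 kg/h.
Recycle L = (1−0.109)×4863.1 = 4333 kg/h.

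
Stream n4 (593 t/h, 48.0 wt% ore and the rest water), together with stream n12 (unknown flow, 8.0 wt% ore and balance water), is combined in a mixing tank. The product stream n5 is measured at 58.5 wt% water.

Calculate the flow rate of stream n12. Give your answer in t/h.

Let n12 be the unknown flow. Total out = 593 + n12.
water balance: 308.36 + 0.920·n12 = 0.585·(593 + n12)
(0.920 − 0.585)·n12 = 0.585×593 − 308.36 = 38.545
n12 = 38.545 / 0.335 = 115.06 t/h

115.1 t/h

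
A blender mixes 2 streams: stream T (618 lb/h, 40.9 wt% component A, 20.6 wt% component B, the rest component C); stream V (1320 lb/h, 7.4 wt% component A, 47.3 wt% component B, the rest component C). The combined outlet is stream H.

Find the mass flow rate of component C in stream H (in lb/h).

835.9 lb/h

component C out = component C in = 618×0.385 + 1320×0.453 = 835.89 lb/h.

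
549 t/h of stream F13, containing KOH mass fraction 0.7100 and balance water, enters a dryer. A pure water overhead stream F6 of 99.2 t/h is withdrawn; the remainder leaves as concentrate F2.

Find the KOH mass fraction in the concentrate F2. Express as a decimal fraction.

KOH is not removed: 549×0.710 = 389.79 t/h of KOH enters F2.
Concentrate = 549 − 99.2 = 449.8 t/h.
Mass fraction = 389.79/449.8 = 0.8666.

0.8666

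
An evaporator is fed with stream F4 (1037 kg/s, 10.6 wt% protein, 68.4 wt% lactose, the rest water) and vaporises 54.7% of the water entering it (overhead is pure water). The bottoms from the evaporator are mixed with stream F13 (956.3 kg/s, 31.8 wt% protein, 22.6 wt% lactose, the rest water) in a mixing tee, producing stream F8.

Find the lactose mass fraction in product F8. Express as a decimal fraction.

0.494

Vapour removed = 0.547×0.210×1037 = 119.12 kg/s; concentrate = 917.88 kg/s.
lactose reaching the mixer = 709.31 (from concentrate) + 956.3×0.226 = 925.43 kg/s.
Product flow = 917.88 + 956.3 = 1874.2 kg/s; lactose fraction = 0.494.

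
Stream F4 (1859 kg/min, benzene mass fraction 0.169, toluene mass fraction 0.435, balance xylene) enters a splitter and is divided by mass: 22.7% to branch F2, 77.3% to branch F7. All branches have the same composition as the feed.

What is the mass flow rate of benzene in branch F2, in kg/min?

71.32 kg/min

Branch F2 total = 0.227×1859 = 421.99 kg/min.
benzene in F2 = 0.169×421.99 = 71.317 kg/min.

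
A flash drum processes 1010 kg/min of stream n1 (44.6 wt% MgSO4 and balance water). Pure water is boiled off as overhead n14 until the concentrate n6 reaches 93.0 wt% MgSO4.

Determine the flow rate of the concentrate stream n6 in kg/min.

484.4 kg/min

MgSO4 is conserved: 1010×0.446 = 450.46 kg/min all reports to the concentrate.
Concentrate = 450.46/(target fraction) = 484.37 kg/min.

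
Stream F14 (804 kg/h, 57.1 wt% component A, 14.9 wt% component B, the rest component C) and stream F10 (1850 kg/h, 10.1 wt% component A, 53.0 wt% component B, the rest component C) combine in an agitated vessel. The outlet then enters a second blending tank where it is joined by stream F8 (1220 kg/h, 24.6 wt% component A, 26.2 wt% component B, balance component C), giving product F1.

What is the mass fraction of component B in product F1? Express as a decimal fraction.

Overall, product flow = 3874 kg/h.
component B in = 804×0.149 + 1850×0.530 + 1220×0.262 = 1419.9 kg/h.
component B fraction in F1 = 0.367.

0.367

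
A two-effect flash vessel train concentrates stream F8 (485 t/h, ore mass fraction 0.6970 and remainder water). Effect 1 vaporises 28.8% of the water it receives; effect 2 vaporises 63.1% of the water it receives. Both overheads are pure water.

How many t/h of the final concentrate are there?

376.7 t/h

water in feed = 485×0.303 = 146.95 t/h.
After stage 1: water left = (1−0.288)×146.95 = 104.63; stream total = 442.68 t/h.
After stage 2: water left = (1−0.631)×104.63 = 38.609; final concentrate = 376.65 t/h.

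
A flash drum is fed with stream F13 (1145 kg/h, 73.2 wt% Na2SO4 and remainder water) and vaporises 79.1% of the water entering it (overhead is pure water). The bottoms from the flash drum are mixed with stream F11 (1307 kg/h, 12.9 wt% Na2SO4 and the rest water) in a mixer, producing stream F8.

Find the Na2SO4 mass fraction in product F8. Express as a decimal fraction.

Vapour removed = 0.791×0.268×1145 = 242.73 kg/h; concentrate = 902.27 kg/h.
Na2SO4 reaching the mixer = 838.14 (from concentrate) + 1307×0.129 = 1006.7 kg/h.
Product flow = 902.27 + 1307 = 2209.3 kg/h; Na2SO4 fraction = 0.456.

0.456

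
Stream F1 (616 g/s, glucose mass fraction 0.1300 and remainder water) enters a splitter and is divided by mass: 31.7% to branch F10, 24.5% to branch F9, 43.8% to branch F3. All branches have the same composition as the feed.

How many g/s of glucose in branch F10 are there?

25.39 g/s

Branch F10 total = 0.317×616 = 195.27 g/s.
glucose in F10 = 0.130×195.27 = 25.385 g/s.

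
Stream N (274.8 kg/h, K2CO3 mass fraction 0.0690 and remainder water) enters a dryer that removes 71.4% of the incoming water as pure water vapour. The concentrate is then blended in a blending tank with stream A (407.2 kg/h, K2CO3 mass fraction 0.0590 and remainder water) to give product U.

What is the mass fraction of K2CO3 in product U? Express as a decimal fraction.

Vapour removed = 0.714×0.931×274.8 = 182.67 kg/h; concentrate = 92.131 kg/h.
K2CO3 reaching the mixer = 18.961 (from concentrate) + 407.2×0.059 = 42.986 kg/h.
Product flow = 92.131 + 407.2 = 499.33 kg/h; K2CO3 fraction = 0.0861.

0.0861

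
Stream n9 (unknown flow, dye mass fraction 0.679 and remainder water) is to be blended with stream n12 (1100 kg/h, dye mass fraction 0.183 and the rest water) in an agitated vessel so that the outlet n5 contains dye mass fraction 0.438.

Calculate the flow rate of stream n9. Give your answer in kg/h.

1164 kg/h

Let n9 be the unknown flow. Total out = 1100 + n9.
dye balance: 201.3 + 0.679·n9 = 0.438·(1100 + n9)
(0.679 − 0.438)·n9 = 0.438×1100 − 201.3 = 280.5
n9 = 280.5 / 0.241 = 1163.9 kg/h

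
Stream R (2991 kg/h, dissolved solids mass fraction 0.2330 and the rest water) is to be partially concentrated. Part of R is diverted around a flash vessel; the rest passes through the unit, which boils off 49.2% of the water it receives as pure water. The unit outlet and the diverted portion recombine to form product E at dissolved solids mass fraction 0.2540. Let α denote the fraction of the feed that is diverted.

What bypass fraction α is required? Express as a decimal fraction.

0.781

All 2991×0.233 = 696.9 kg/h of dissolved solids reaches E, so E = 696.9/0.254 = 2743.7 kg/h and vapour = 247.29 kg/h.
The evaporator receives (1−α)·2991 of feed at 0.767 water and removes 0.492 of that water:
0.492×0.767×(1−α)×2991 = 247.29
(1−α) = 247.29/1128.7 = 0.2191;  α = 0.7809.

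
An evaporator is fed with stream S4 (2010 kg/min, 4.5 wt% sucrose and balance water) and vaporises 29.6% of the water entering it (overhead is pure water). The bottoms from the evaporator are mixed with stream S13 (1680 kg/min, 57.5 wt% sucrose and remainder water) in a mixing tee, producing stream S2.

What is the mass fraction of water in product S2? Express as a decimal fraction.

0.662

Vapour removed = 0.296×0.955×2010 = 568.19 kg/min; concentrate = 1441.8 kg/min.
water reaching the mixer = 1351.4 (from concentrate) + 1680×0.425 = 2065.4 kg/min.
Product flow = 1441.8 + 1680 = 3121.8 kg/min; water fraction = 0.662.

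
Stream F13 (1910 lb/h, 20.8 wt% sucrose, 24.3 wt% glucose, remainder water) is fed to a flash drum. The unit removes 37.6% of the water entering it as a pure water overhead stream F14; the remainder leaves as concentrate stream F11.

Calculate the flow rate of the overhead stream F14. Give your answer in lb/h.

394.3 lb/h

water entering = 1910×0.549 = 1048.6 lb/h; overhead removed = 0.376×1048.6 = 394.27 lb/h.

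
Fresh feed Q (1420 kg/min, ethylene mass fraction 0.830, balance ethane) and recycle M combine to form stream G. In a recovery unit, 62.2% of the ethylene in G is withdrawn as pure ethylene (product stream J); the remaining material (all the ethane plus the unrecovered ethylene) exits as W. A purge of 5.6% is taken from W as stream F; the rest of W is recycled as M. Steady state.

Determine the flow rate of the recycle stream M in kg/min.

ethane enters only via Q and leaves only via the purge: 1420×0.170 = 0.056×(ethane in W), and the recovery unit passes all ethane, so ethane in G = ethane in W = 4310.7 kg/min.
ethylene in G: m_A = 1420×0.830 + (1−0.056)·(1−0.622)·m_A, so m_A = 1178.6/0.6432 = 1832.5 kg/min.
W = (1−0.622)×1832.5 + 4310.7 = 5003.4 kg/min.
Recycle M = (1−0.056)×5003.4 = 4723.2 kg/min.

4723 kg/min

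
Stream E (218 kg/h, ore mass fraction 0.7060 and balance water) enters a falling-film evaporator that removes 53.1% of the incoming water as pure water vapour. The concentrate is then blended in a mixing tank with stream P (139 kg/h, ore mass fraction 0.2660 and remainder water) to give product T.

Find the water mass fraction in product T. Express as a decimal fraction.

Vapour removed = 0.531×0.294×218 = 34.033 kg/h; concentrate = 183.97 kg/h.
water reaching the mixer = 30.059 (from concentrate) + 139×0.734 = 132.09 kg/h.
Product flow = 183.97 + 139 = 322.97 kg/h; water fraction = 0.4090.

0.4090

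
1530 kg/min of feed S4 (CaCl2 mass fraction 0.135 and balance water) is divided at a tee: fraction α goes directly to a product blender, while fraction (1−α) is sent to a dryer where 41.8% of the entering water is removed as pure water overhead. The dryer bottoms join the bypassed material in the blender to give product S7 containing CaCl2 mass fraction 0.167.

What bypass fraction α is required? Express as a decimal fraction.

0.470

All 1530×0.135 = 206.55 kg/min of CaCl2 reaches S7, so S7 = 206.55/0.167 = 1236.8 kg/min and vapour = 293.17 kg/min.
The evaporator receives (1−α)·1530 of feed at 0.865 water and removes 0.418 of that water:
0.418×0.865×(1−α)×1530 = 293.17
(1−α) = 293.17/553.2 = 0.5300;  α = 0.4700.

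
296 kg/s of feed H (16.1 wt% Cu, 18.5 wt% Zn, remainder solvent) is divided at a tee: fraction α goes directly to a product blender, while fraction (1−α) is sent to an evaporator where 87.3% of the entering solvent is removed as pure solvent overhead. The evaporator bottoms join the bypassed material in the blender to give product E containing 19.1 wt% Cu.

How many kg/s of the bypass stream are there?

214.6 kg/s

All 296×0.161 = 47.656 kg/s of Cu reaches E, so E = 47.656/0.191 = 249.51 kg/s and vapour = 46.492 kg/s.
The evaporator receives (1−α)·296 of feed at 0.654 solvent and removes 0.873 of that solvent:
0.873×0.654×(1−α)×296 = 46.492
(1−α) = 46.492/169 = 0.2751;  α = 0.7249.
Bypass flow = 0.7249×296 = 214.57 kg/s.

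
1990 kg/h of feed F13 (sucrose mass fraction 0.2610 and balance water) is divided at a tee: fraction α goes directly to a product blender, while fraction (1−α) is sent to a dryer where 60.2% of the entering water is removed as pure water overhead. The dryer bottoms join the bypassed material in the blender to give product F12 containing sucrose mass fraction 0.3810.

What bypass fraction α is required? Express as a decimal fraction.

0.292

All 1990×0.261 = 519.39 kg/h of sucrose reaches F12, so F12 = 519.39/0.381 = 1363.2 kg/h and vapour = 626.77 kg/h.
The evaporator receives (1−α)·1990 of feed at 0.739 water and removes 0.602 of that water:
0.602×0.739×(1−α)×1990 = 626.77
(1−α) = 626.77/885.31 = 0.7080;  α = 0.2920.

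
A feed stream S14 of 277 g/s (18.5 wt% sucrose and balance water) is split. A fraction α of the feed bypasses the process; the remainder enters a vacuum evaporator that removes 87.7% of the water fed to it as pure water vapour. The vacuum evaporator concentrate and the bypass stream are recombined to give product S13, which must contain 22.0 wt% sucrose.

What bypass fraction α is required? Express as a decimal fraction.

0.777

All 277×0.185 = 51.245 g/s of sucrose reaches S13, so S13 = 51.245/0.220 = 232.93 g/s and vapour = 44.068 g/s.
The evaporator receives (1−α)·277 of feed at 0.815 water and removes 0.877 of that water:
0.877×0.815×(1−α)×277 = 44.068
(1−α) = 44.068/197.99 = 0.2226;  α = 0.7774.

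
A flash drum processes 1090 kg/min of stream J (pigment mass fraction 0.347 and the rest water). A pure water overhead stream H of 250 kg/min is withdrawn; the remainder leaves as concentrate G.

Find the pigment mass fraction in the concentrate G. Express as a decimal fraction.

0.450

pigment is not removed: 1090×0.347 = 378.23 kg/min of pigment enters G.
Concentrate = 1090 − 250 = 840 kg/min.
Mass fraction = 378.23/840 = 0.450.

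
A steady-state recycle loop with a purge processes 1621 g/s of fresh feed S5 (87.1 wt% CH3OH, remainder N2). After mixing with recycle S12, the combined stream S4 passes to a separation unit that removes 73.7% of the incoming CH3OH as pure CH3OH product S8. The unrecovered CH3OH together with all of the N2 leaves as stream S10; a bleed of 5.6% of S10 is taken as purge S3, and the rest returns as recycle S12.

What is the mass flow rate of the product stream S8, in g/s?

CH3OH in S4: m_A = 1621×0.871 + (1−0.056)·(1−0.737)·m_A, so m_A = 1411.9/0.7517 = 1878.2 g/s.
Product S8 = 0.737×1878.2 = 1384.2 g/s.

1384 g/s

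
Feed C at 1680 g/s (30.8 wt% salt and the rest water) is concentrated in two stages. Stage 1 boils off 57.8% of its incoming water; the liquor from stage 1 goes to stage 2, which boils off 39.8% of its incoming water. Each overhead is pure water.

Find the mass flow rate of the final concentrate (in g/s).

812.8 g/s

water in feed = 1680×0.692 = 1162.6 g/s.
After stage 1: water left = (1−0.578)×1162.6 = 490.6; stream total = 1008 g/s.
After stage 2: water left = (1−0.398)×490.6 = 295.34; final concentrate = 812.78 g/s.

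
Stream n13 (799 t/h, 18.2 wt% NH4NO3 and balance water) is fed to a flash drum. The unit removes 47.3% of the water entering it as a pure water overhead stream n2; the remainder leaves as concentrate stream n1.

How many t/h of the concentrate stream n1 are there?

water entering = 799×0.818 = 653.58 t/h; overhead removed = 0.473×653.58 = 309.14 t/h.
Concentrate = 799 − 309.14 = 489.86 t/h.

489.9 t/h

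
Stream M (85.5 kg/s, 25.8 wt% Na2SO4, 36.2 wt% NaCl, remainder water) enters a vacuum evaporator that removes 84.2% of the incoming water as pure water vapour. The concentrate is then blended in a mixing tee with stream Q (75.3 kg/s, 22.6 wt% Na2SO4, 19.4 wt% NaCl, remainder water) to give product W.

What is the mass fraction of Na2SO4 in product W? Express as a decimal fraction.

Vapour removed = 0.842×0.380×85.5 = 27.357 kg/s; concentrate = 58.143 kg/s.
Na2SO4 reaching the mixer = 22.059 (from concentrate) + 75.3×0.226 = 39.077 kg/s.
Product flow = 58.143 + 75.3 = 133.44 kg/s; Na2SO4 fraction = 0.293.

0.293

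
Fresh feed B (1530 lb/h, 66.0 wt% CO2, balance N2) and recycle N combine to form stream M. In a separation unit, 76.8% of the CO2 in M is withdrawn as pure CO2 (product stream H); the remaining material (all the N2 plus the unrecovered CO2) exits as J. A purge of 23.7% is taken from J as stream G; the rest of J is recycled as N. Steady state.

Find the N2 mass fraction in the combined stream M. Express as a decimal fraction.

0.6414

N2 enters only via B and leaves only via the purge: 1530×0.340 = 0.237×(N2 in J), and the separation unit passes all N2, so N2 in M = N2 in J = 2194.9 lb/h.
CO2 in M: m_A = 1530×0.660 + (1−0.237)·(1−0.768)·m_A, so m_A = 1009.8/0.8230 = 1227 lb/h.
M = 1227 + 2194.9 = 3421.9 lb/h.
N2 fraction in M = 2194.9/3421.9 = 0.6414.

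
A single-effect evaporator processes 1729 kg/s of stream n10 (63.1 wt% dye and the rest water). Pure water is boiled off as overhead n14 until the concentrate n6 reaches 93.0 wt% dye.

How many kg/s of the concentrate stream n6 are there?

1173 kg/s

dye is conserved: 1729×0.631 = 1091 kg/s all reports to the concentrate.
Concentrate = 1091/(target fraction) = 1173.1 kg/s.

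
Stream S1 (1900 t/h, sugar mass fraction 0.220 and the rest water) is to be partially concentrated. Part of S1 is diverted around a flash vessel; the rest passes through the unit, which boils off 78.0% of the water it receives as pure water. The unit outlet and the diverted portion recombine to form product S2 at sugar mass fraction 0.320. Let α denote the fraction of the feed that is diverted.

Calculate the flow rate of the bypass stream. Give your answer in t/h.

924.1 t/h

All 1900×0.220 = 418 t/h of sugar reaches S2, so S2 = 418/0.320 = 1306.2 t/h and vapour = 593.75 t/h.
The evaporator receives (1−α)·1900 of feed at 0.780 water and removes 0.780 of that water:
0.780×0.780×(1−α)×1900 = 593.75
(1−α) = 593.75/1156 = 0.5136;  α = 0.4864.
Bypass flow = 0.4864×1900 = 924.08 t/h.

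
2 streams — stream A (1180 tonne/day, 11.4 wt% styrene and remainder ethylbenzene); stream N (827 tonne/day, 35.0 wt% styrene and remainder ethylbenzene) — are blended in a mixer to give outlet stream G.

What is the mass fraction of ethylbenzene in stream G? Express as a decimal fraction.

0.789

Total flow out = 1180 + 827 = 2007 tonne/day.
ethylbenzene in = 1180×0.886 + 827×0.650 = 1583 tonne/day.
ethylbenzene mass fraction in G = 1583/2007 = 0.789.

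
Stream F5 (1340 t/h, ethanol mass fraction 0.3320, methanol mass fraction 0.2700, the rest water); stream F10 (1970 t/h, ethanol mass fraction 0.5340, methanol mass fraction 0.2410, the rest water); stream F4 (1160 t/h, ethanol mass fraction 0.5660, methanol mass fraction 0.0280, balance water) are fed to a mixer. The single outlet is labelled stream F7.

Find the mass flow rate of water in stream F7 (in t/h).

water out = water in = 1340×0.398 + 1970×0.225 + 1160×0.406 = 1447.5 t/h.

1448 t/h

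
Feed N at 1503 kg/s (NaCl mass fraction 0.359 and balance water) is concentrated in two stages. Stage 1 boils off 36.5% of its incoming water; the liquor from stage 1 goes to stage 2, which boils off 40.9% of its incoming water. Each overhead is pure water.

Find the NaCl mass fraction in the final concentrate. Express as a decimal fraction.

0.599

water in feed = 1503×0.641 = 963.42 kg/s.
After stage 1: water left = (1−0.365)×963.42 = 611.77; stream total = 1151.4 kg/s.
After stage 2: water left = (1−0.409)×611.77 = 361.56; final concentrate = 901.14 kg/s.
NaCl fraction = 539.58/901.14 = 0.599.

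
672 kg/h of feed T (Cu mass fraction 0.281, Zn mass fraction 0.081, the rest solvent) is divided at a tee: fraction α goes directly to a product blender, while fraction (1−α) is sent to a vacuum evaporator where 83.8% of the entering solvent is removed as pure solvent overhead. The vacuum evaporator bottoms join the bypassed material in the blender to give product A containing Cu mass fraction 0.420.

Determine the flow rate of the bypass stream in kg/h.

All 672×0.281 = 188.83 kg/h of Cu reaches A, so A = 188.83/0.420 = 449.6 kg/h and vapour = 222.4 kg/h.
The evaporator receives (1−α)·672 of feed at 0.638 solvent and removes 0.838 of that solvent:
0.838×0.638×(1−α)×672 = 222.4
(1−α) = 222.4/359.28 = 0.6190;  α = 0.3810.
Bypass flow = 0.3810×672 = 256.02 kg/h.

256 kg/h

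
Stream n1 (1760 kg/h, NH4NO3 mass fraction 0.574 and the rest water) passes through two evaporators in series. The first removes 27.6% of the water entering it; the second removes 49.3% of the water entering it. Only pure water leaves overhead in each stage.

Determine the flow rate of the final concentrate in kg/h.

1285 kg/h

water in feed = 1760×0.426 = 749.76 kg/h.
After stage 1: water left = (1−0.276)×749.76 = 542.83; stream total = 1553.1 kg/h.
After stage 2: water left = (1−0.493)×542.83 = 275.21; final concentrate = 1285.5 kg/h.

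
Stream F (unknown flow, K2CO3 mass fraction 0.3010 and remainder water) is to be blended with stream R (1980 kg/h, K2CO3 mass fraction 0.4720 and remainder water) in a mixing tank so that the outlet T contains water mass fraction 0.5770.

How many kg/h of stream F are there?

795.2 kg/h

Let F be the unknown flow. Total out = 1980 + F.
water balance: 1045.4 + 0.699·F = 0.577·(1980 + F)
(0.699 − 0.577)·F = 0.577×1980 − 1045.4 = 97.02
F = 97.02 / 0.122 = 795.25 kg/h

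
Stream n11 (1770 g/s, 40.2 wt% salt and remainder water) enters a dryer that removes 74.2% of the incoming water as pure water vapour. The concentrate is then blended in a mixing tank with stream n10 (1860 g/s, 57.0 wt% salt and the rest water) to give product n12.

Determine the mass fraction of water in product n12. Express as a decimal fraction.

0.3772

Vapour removed = 0.742×0.598×1770 = 785.38 g/s; concentrate = 984.62 g/s.
water reaching the mixer = 273.08 (from concentrate) + 1860×0.430 = 1072.9 g/s.
Product flow = 984.62 + 1860 = 2844.6 g/s; water fraction = 0.3772.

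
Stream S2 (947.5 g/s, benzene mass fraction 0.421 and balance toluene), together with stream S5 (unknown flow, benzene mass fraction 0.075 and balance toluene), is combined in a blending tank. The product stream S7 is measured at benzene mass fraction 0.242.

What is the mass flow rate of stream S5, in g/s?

Let S5 be the unknown flow. Total out = 947.5 + S5.
benzene balance: 398.9 + 0.075·S5 = 0.242·(947.5 + S5)
(0.075 − 0.242)·S5 = 0.242×947.5 − 398.9 = -169.6
S5 = -169.6 / -0.167 = 1015.6 g/s

1016 g/s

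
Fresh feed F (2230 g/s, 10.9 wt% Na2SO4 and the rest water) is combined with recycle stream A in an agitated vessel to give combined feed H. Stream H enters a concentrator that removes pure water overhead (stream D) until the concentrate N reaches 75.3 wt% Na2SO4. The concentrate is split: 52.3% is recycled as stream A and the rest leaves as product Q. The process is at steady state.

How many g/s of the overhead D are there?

1907 g/s

Overall Na2SO4 balance (none leaves overhead): Na2SO4 in fresh feed = Na2SO4 in product, i.e. 2230×0.109 = (1−0.523)·N·0.753.
N = 243.07/(0.753×0.477) = 676.73 g/s.
Recycle A = 0.523×676.73 = 353.93 g/s.
Combined feed H = 2230 + 353.93 = 2583.9 g/s.
Overhead D = H − N = 2583.9 − 676.73 = 1907.2 g/s.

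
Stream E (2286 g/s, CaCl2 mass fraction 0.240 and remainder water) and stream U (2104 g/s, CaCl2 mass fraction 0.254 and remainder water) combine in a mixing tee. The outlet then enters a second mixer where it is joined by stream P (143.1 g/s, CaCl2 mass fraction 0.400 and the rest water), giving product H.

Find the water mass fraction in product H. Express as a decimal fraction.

0.748

Overall, product flow = 4533.1 g/s.
water in = 2286×0.760 + 2104×0.746 + 143.1×0.600 = 3392.8 g/s.
water fraction in H = 0.748.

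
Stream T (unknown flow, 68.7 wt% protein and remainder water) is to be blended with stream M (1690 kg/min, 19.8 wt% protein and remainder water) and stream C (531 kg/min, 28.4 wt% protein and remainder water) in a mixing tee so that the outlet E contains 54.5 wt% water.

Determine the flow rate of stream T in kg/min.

2263 kg/min

Let T be the unknown flow. Total out = 2221 + T.
water balance: 1735.6 + 0.313·T = 0.545·(2221 + T)
(0.313 − 0.545)·T = 0.545×2221 − 1735.6 = -525.13
T = -525.13 / -0.232 = 2263.5 kg/min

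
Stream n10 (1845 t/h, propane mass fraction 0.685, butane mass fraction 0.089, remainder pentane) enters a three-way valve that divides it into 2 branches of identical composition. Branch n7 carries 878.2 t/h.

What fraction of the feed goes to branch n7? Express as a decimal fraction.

Fraction to n7 = 878.2/1845 = 0.4760.

0.476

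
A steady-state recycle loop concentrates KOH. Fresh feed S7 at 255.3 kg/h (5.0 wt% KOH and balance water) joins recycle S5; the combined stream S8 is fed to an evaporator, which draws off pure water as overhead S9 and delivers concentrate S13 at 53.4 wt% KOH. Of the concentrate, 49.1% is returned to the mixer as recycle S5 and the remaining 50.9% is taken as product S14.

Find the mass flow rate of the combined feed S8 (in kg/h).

Overall KOH balance (none leaves overhead): KOH in fresh feed = KOH in product, i.e. 255.3×0.050 = (1−0.491)·S13·0.534.
S13 = 12.765/(0.534×0.509) = 46.964 kg/h.
Recycle S5 = 0.491×46.964 = 23.059 kg/h.
Combined feed S8 = 255.3 + 23.059 = 278.36 kg/h.

278.4 kg/h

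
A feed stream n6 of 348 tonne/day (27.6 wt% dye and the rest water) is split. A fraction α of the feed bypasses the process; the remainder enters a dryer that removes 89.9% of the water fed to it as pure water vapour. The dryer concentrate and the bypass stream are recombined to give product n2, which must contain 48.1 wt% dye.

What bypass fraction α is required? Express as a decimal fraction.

0.345

All 348×0.276 = 96.048 tonne/day of dye reaches n2, so n2 = 96.048/0.481 = 199.68 tonne/day and vapour = 148.32 tonne/day.
The evaporator receives (1−α)·348 of feed at 0.724 water and removes 0.899 of that water:
0.899×0.724×(1−α)×348 = 148.32
(1−α) = 148.32/226.5 = 0.6548;  α = 0.3452.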